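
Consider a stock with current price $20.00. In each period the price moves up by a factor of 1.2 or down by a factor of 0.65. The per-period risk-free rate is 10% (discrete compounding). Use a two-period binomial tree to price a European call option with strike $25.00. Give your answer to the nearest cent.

$2.10

Risk-neutral probability p = (1 + 0.1 − 0.65)/(1.2 − 0.65) = 0.4500/0.5500 = 0.8182
Terminal stock prices: S_uu = 28.8, S_ud = 15.6, S_dd = 8.45
Terminal payoffs (S − K): max(3.8, 0) = 3.8, max(-9.4, 0) = 0, max(-16.55, 0) = 0
Node u (S = 24): V_u = 1/1.1·[0.8182·3.8000 + 0.1818·0.0000] = 2.8264
Node d (S = 13): V_d = 1/1.1·[0.8182·0.0000 + 0.1818·0.0000] = 0.0000
Node 0 (S = 20): V_0 = 1/1.1·[0.8182·2.8264 + 0.1818·0.0000] = 2.1023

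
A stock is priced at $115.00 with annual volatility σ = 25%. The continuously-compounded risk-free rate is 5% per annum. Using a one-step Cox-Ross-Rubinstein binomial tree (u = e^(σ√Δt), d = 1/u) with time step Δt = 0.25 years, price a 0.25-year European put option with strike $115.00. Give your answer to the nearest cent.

CRR parameters: u = e^(σ√Δt) = e^(0.25·√0.25) = 1.1331, d = 1/u = 0.8825
Per-period rate: rΔt = 0.05·0.25 = 0.0125, so R = e^0.0125 = 1.0126
Risk-neutral probability p = (e^0.0125 − 0.8825)/(1.1331 − 0.8825) = 0.1301/0.2507 = 0.5190
Terminal stock prices: S_u = 130.3, S_d = 101.5
Terminal payoffs (K − S): max(-15.31, 0) = 0, max(13.51, 0) = 13.51
Node 0 (S = 115): V_0 = e^(−0.0125)·[0.5190·0.0000 + 0.4810·13.5129] = 6.4193

$6.42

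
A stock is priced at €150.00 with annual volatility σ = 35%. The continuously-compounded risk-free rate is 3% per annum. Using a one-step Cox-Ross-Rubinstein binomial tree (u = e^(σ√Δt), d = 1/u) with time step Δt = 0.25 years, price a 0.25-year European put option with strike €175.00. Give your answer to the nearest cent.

€25.44

CRR parameters: u = e^(σ√Δt) = e^(0.35·√0.25) = 1.1912, d = 1/u = 0.8395
Per-period rate: rΔt = 0.03·0.25 = 0.0075, so R = e^0.0075 = 1.0075
Risk-neutral probability p = (e^0.0075 − 0.8395)/(1.1912 − 0.8395) = 0.1681/0.3518 = 0.4778
Terminal stock prices: S_u = 178.7, S_d = 125.9
Terminal payoffs (K − S): max(-3.687, 0) = 0, max(49.08, 0) = 49.08
Node 0 (S = 150): V_0 = e^(−0.0075)·[0.4778·0.0000 + 0.5222·49.0814] = 25.4407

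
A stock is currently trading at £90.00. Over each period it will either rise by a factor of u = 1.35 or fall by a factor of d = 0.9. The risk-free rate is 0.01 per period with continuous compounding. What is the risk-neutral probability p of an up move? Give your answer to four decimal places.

p = 0.2446

Risk-neutral probability p = (e^0.01 − 0.9)/(1.35 − 0.9) = 0.1101/0.4500 = 0.2446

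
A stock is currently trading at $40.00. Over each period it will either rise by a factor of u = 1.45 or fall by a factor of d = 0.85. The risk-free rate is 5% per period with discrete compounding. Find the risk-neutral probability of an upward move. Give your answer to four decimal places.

Risk-neutral probability p = (1 + 0.05 − 0.85)/(1.45 − 0.85) = 0.2000/0.6000 = 0.3333

p = 0.3333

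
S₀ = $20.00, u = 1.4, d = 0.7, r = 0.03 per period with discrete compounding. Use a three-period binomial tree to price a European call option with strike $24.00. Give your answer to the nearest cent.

$4.07

Risk-neutral probability p = (1 + 0.03 − 0.7)/(1.4 − 0.7) = 0.3300/0.7000 = 0.4714
Terminal stock prices: S_uuu = 54.88, S_uud = 27.44, S_udd = 13.72, S_ddd = 6.86
Terminal payoffs (S − K): max(30.88, 0) = 30.88, max(3.44, 0) = 3.44, max(-10.28, 0) = 0, max(-17.14, 0) = 0
Node uu (S = 39.2): V_uu = 1/1.03·[0.4714·30.8800 + 0.5286·3.4400] = 15.8990
Node ud (S = 19.6): V_ud = 1/1.03·[0.4714·3.4400 + 0.5286·0.0000] = 1.5745
Node dd (S = 9.8): V_dd = 1/1.03·[0.4714·0.0000 + 0.5286·0.0000] = 0.0000
Node u (S = 28): V_u = 1/1.03·[0.4714·15.8990 + 0.5286·1.5745] = 8.0849
Node d (S = 14): V_d = 1/1.03·[0.4714·1.5745 + 0.5286·0.0000] = 0.7206
Node 0 (S = 20): V_0 = 1/1.03·[0.4714·8.0849 + 0.5286·0.7206] = 4.0703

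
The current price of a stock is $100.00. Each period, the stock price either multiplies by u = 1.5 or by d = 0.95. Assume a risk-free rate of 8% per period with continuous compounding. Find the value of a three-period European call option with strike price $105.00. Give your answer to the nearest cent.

Risk-neutral probability p = (e^0.08 − 0.95)/(1.5 − 0.95) = 0.1333/0.5500 = 0.2423
Terminal stock prices: S_uuu = 337.5, S_uud = 213.8, S_udd = 135.4, S_ddd = 85.74
Terminal payoffs (S − K): max(232.5, 0) = 232.5, max(108.8, 0) = 108.8, max(30.38, 0) = 30.38, max(-19.26, 0) = 0
Node uu (S = 225): V_uu = e^(−0.08)·[0.2423·232.5000 + 0.7577·108.7500] = 128.0728
Node ud (S = 142.5): V_ud = e^(−0.08)·[0.2423·108.7500 + 0.7577·30.3750] = 45.5728
Node dd (S = 90.25): V_dd = e^(−0.08)·[0.2423·30.3750 + 0.7577·0.0000] = 6.7951
Node u (S = 150): V_u = e^(−0.08)·[0.2423·128.0728 + 0.7577·45.5728] = 60.5249
Node d (S = 95): V_d = e^(−0.08)·[0.2423·45.5728 + 0.7577·6.7951] = 14.9476
Node 0 (S = 100): V_0 = e^(−0.08)·[0.2423·60.5249 + 0.7577·14.9476] = 23.9944

$23.99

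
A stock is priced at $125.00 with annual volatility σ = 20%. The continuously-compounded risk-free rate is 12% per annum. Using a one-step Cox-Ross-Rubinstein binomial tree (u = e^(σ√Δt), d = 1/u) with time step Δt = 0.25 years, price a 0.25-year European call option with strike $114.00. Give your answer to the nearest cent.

CRR parameters: u = e^(σ√Δt) = e^(0.2·√0.25) = 1.1052, d = 1/u = 0.9048
Per-period rate: rΔt = 0.12·0.25 = 0.03, so R = e^0.03 = 1.0305
Risk-neutral probability p = (e^0.03 − 0.9048)/(1.1052 − 0.9048) = 0.1256/0.2003 = 0.6270
Terminal stock prices: S_u = 138.1, S_d = 113.1
Terminal payoffs (S − K): max(24.15, 0) = 24.15, max(-0.8953, 0) = 0
Node 0 (S = 125): V_0 = e^(−0.03)·[0.6270·24.1464 + 0.3730·0.0000] = 14.6933

$14.69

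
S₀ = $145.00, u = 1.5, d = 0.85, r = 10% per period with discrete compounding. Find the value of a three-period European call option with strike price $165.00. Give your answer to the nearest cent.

$36.91

Risk-neutral probability p = (1 + 0.1 − 0.85)/(1.5 − 0.85) = 0.2500/0.6500 = 0.3846
Terminal stock prices: S_uuu = 489.4, S_uud = 277.3, S_udd = 157.1, S_ddd = 89.05
Terminal payoffs (S − K): max(324.4, 0) = 324.4, max(112.3, 0) = 112.3, max(-7.856, 0) = 0, max(-75.95, 0) = 0
Node uu (S = 326.2): V_uu = 1/1.1·[0.3846·324.3750 + 0.6154·112.3125] = 176.2500
Node ud (S = 184.9): V_ud = 1/1.1·[0.3846·112.3125 + 0.6154·0.0000] = 39.2701
Node dd (S = 104.8): V_dd = 1/1.1·[0.3846·0.0000 + 0.6154·0.0000] = 0.0000
Node u (S = 217.5): V_u = 1/1.1·[0.3846·176.2500 + 0.6154·39.2701] = 83.5952
Node d (S = 123.2): V_d = 1/1.1·[0.3846·39.2701 + 0.6154·0.0000] = 13.7308
Node 0 (S = 145): V_0 = 1/1.1·[0.3846·83.5952 + 0.6154·13.7308] = 36.9106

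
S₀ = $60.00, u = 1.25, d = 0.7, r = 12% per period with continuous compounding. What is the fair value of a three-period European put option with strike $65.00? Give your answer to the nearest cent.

Risk-neutral probability p = (e^0.12 − 0.7)/(1.25 − 0.7) = 0.4275/0.5500 = 0.7773
Terminal stock prices: S_uuu = 117.2, S_uud = 65.62, S_udd = 36.75, S_ddd = 20.58
Terminal payoffs (K − S): max(-52.19, 0) = 0, max(-0.625, 0) = 0, max(28.25, 0) = 28.25, max(44.42, 0) = 44.42
Node uu (S = 93.75): V_uu = e^(−0.12)·[0.7773·0.0000 + 0.2227·0.0000] = 0.0000
Node ud (S = 52.5): V_ud = e^(−0.12)·[0.7773·0.0000 + 0.2227·28.2500] = 5.5807
Node dd (S = 29.4): V_dd = e^(−0.12)·[0.7773·28.2500 + 0.2227·44.4200] = 28.2498
Node u (S = 75): V_u = e^(−0.12)·[0.7773·0.0000 + 0.2227·5.5807] = 1.1024
Node d (S = 42): V_d = e^(−0.12)·[0.7773·5.5807 + 0.2227·28.2498] = 9.4278
Node 0 (S = 60): V_0 = e^(−0.12)·[0.7773·1.1024 + 0.2227·9.4278] = 2.6224

$2.62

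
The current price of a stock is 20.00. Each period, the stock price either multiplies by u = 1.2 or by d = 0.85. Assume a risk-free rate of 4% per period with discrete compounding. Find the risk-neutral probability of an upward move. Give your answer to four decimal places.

Risk-neutral probability p = (1 + 0.04 − 0.85)/(1.2 − 0.85) = 0.1900/0.3500 = 0.5429

p = 0.5429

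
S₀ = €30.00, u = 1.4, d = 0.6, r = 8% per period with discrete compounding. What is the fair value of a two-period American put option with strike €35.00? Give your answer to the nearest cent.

Risk-neutral probability p = (1 + 0.08 − 0.6)/(1.4 − 0.6) = 0.4800/0.8000 = 0.6000
Terminal stock prices: S_uu = 58.8, S_ud = 25.2, S_dd = 10.8
Terminal payoffs (K − S): max(-23.8, 0) = 0, max(9.8, 0) = 9.8, max(24.2, 0) = 24.2
Node u (S = 42): continuation = 1/1.08·[0.6000·0.0000 + 0.4000·9.8000] = 3.6296; exercise value = 0.0000 ≤ continuation, so V_u = 3.6296
Node d (S = 18): continuation = 1/1.08·[0.6000·9.8000 + 0.4000·24.2000] = 14.4074; exercise value = 17.0000 > continuation, so V_d = 17.0000 (exercise)
Node 0 (S = 30): continuation = 1/1.08·[0.6000·3.6296 + 0.4000·17.0000] = 8.3128; exercise value = 5.0000 ≤ continuation, so V_0 = 8.3128

€8.31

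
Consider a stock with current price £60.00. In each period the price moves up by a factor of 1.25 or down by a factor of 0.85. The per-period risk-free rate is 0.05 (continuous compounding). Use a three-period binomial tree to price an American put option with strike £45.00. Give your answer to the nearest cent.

Risk-neutral probability p = (e^0.05 − 0.85)/(1.25 − 0.85) = 0.2013/0.4000 = 0.5032
Terminal stock prices: S_uuu = 117.2, S_uud = 79.69, S_udd = 54.19, S_ddd = 36.85
Terminal payoffs (K − S): max(-72.19, 0) = 0, max(-34.69, 0) = 0, max(-9.187, 0) = 0, max(8.153, 0) = 8.153
Node uu (S = 93.75): continuation = e^(−0.05)·[0.5032·0.0000 + 0.4968·0.0000] = 0.0000; exercise value = 0.0000 ≤ continuation, so V_uu = 0.0000
Node ud (S = 63.75): continuation = e^(−0.05)·[0.5032·0.0000 + 0.4968·0.0000] = 0.0000; exercise value = 0.0000 ≤ continuation, so V_ud = 0.0000
Node dd (S = 43.35): continuation = e^(−0.05)·[0.5032·0.0000 + 0.4968·8.1525] = 3.8528; exercise value = 1.6500 ≤ continuation, so V_dd = 3.8528
Node u (S = 75): continuation = e^(−0.05)·[0.5032·0.0000 + 0.4968·0.0000] = 0.0000; exercise value = 0.0000 ≤ continuation, so V_u = 0.0000
Node d (S = 51): continuation = e^(−0.05)·[0.5032·0.0000 + 0.4968·3.8528] = 1.8208; exercise value = 0.0000 ≤ continuation, so V_d = 1.8208
Node 0 (S = 60): continuation = e^(−0.05)·[0.5032·0.0000 + 0.4968·1.8208] = 0.8605; exercise value = 0.0000 ≤ continuation, so V_0 = 0.8605

£0.86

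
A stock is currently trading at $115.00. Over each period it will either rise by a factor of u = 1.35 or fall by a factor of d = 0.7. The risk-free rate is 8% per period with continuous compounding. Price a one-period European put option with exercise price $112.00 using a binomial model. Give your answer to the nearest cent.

Risk-neutral probability p = (e^0.08 − 0.7)/(1.35 − 0.7) = 0.3833/0.6500 = 0.5897
Terminal stock prices: S_u = 155.2, S_d = 80.5
Terminal payoffs (K − S): max(-43.25, 0) = 0, max(31.5, 0) = 31.5
Node 0 (S = 115): V_0 = e^(−0.08)·[0.5897·0.0000 + 0.4103·31.5000] = 11.9316

$11.93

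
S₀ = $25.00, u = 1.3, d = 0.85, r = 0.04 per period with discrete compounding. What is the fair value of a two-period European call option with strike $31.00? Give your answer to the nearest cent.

Risk-neutral probability p = (1 + 0.04 − 0.85)/(1.3 − 0.85) = 0.1900/0.4500 = 0.4222
Terminal stock prices: S_uu = 42.25, S_ud = 27.62, S_dd = 18.06
Terminal payoffs (S − K): max(11.25, 0) = 11.25, max(-3.375, 0) = 0, max(-12.94, 0) = 0
Node u (S = 32.5): V_u = 1/1.04·[0.4222·11.2500 + 0.5778·0.0000] = 4.5673
Node d (S = 21.25): V_d = 1/1.04·[0.4222·0.0000 + 0.5778·0.0000] = 0.0000
Node 0 (S = 25): V_0 = 1/1.04·[0.4222·4.5673 + 0.5778·0.0000] = 1.8542

$1.85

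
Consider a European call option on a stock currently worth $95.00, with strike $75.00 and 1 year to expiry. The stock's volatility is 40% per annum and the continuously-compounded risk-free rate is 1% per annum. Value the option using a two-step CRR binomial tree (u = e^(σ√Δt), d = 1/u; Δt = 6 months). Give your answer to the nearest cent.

$27.31

CRR parameters: u = e^(σ√Δt) = e^(0.4·√0.5) = 1.3269, d = 1/u = 0.7536
Per-period rate: rΔt = 0.01·0.5 = 0.005, so R = e^0.005 = 1.0050
Risk-neutral probability p = (e^0.005 − 0.7536)/(1.3269 − 0.7536) = 0.2514/0.5733 = 0.4385
Terminal stock prices: S_uu = 167.3, S_ud = 95, S_dd = 53.96
Terminal payoffs (S − K): max(92.26, 0) = 92.26, max(20, 0) = 20, max(-21.04, 0) = 0
Node u (S = 126.1): V_u = e^(−0.005)·[0.4385·92.2621 + 0.5615·20.0000] = 51.4292
Node d (S = 71.6): V_d = e^(−0.005)·[0.4385·20.0000 + 0.5615·0.0000] = 8.7263
Node 0 (S = 95): V_0 = e^(−0.005)·[0.4385·51.4292 + 0.5615·8.7263] = 27.3146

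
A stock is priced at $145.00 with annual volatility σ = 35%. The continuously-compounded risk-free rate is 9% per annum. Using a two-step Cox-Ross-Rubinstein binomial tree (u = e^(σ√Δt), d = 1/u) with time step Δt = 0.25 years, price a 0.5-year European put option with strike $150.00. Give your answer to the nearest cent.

CRR parameters: u = e^(σ√Δt) = e^(0.35·√0.25) = 1.1912, d = 1/u = 0.8395
Per-period rate: rΔt = 0.09·0.25 = 0.0225, so R = e^0.0225 = 1.0228
Risk-neutral probability p = (e^0.0225 − 0.8395)/(1.1912 − 0.8395) = 0.1833/0.3518 = 0.5210
Terminal stock prices: S_uu = 205.8, S_ud = 145, S_dd = 102.2
Terminal payoffs (K − S): max(-55.76, 0) = 0, max(5, 0) = 5, max(47.82, 0) = 47.82
Node u (S = 172.7): V_u = e^(−0.0225)·[0.5210·0.0000 + 0.4790·5.0000] = 2.3415
Node d (S = 121.7): V_d = e^(−0.0225)·[0.5210·5.0000 + 0.4790·47.8202] = 24.9414
Node 0 (S = 145): V_0 = e^(−0.0225)·[0.5210·2.3415 + 0.4790·24.9414] = 12.8729

$12.87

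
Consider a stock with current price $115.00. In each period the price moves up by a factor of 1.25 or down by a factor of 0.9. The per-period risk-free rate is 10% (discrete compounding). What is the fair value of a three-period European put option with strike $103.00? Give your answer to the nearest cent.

Risk-neutral probability p = (1 + 0.1 − 0.9)/(1.25 − 0.9) = 0.2000/0.3500 = 0.5714
Terminal stock prices: S_uuu = 224.6, S_uud = 161.7, S_udd = 116.4, S_ddd = 83.84
Terminal payoffs (K − S): max(-121.6, 0) = 0, max(-58.72, 0) = 0, max(-13.44, 0) = 0, max(19.16, 0) = 19.16
Node uu (S = 179.7): V_uu = 1/1.1·[0.5714·0.0000 + 0.4286·0.0000] = 0.0000
Node ud (S = 129.4): V_ud = 1/1.1·[0.5714·0.0000 + 0.4286·0.0000] = 0.0000
Node dd (S = 93.15): V_dd = 1/1.1·[0.5714·0.0000 + 0.4286·19.1650] = 7.4669
Node u (S = 143.8): V_u = 1/1.1·[0.5714·0.0000 + 0.4286·0.0000] = 0.0000
Node d (S = 103.5): V_d = 1/1.1·[0.5714·0.0000 + 0.4286·7.4669] = 2.9092
Node 0 (S = 115): V_0 = 1/1.1·[0.5714·0.0000 + 0.4286·2.9092] = 1.1334

$1.13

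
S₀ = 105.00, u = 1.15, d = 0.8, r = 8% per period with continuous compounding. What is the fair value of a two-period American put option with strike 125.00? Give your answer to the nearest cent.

Risk-neutral probability p = (e^0.08 − 0.8)/(1.15 − 0.8) = 0.2833/0.3500 = 0.8094
Terminal stock prices: S_uu = 138.9, S_ud = 96.6, S_dd = 67.2
Terminal payoffs (K − S): max(-13.86, 0) = 0, max(28.4, 0) = 28.4, max(57.8, 0) = 57.8
Node u (S = 120.7): continuation = e^(−0.08)·[0.8094·0.0000 + 0.1906·28.4000] = 4.9971; exercise value = 4.2500 ≤ continuation, so V_u = 4.9971
Node d (S = 84): continuation = e^(−0.08)·[0.8094·28.4000 + 0.1906·57.8000] = 31.3895; exercise value = 41.0000 > continuation, so V_d = 41.0000 (exercise)
Node 0 (S = 105): continuation = e^(−0.08)·[0.8094·4.9971 + 0.1906·41.0000] = 10.9477; exercise value = 20.0000 > continuation, so V_0 = 20.0000 (exercise)

20.00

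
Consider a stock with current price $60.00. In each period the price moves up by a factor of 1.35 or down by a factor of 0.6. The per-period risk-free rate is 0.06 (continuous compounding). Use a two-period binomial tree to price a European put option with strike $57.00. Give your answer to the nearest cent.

$8.16

Risk-neutral probability p = (e^0.06 − 0.6)/(1.35 − 0.6) = 0.4618/0.7500 = 0.6158
Terminal stock prices: S_uu = 109.4, S_ud = 48.6, S_dd = 21.6
Terminal payoffs (K − S): max(-52.35, 0) = 0, max(8.4, 0) = 8.4, max(35.4, 0) = 35.4
Node u (S = 81): V_u = e^(−0.06)·[0.6158·0.0000 + 0.3842·8.4000] = 3.0395
Node d (S = 36): V_d = e^(−0.06)·[0.6158·8.4000 + 0.3842·35.4000] = 17.6806
Node 0 (S = 60): V_0 = e^(−0.06)·[0.6158·3.0395 + 0.3842·17.6806] = 8.1603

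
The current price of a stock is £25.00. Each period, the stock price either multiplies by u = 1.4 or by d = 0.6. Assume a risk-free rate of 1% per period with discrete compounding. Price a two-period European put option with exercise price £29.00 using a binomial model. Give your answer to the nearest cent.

£8.58

Risk-neutral probability p = (1 + 0.01 − 0.6)/(1.4 − 0.6) = 0.4100/0.8000 = 0.5125
Terminal stock prices: S_uu = 49, S_ud = 21, S_dd = 9
Terminal payoffs (K − S): max(-20, 0) = 0, max(8, 0) = 8, max(20, 0) = 20
Node u (S = 35): V_u = 1/1.01·[0.5125·0.0000 + 0.4875·8.0000] = 3.8614
Node d (S = 15): V_d = 1/1.01·[0.5125·8.0000 + 0.4875·20.0000] = 13.7129
Node 0 (S = 25): V_0 = 1/1.01·[0.5125·3.8614 + 0.4875·13.7129] = 8.5782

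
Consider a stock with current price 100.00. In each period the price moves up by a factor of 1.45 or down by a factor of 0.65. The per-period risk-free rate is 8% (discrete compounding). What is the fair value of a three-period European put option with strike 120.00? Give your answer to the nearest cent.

Risk-neutral probability p = (1 + 0.08 − 0.65)/(1.45 − 0.65) = 0.4300/0.8000 = 0.5375
Terminal stock prices: S_uuu = 304.9, S_uud = 136.7, S_udd = 61.26, S_ddd = 27.46
Terminal payoffs (K − S): max(-184.9, 0) = 0, max(-16.66, 0) = 0, max(58.74, 0) = 58.74, max(92.54, 0) = 92.54
Node uu (S = 210.2): V_uu = 1/1.08·[0.5375·0.0000 + 0.4625·0.0000] = 0.0000
Node ud (S = 94.25): V_ud = 1/1.08·[0.5375·0.0000 + 0.4625·58.7375] = 25.1538
Node dd (S = 42.25): V_dd = 1/1.08·[0.5375·58.7375 + 0.4625·92.5375] = 68.8611
Node u (S = 145): V_u = 1/1.08·[0.5375·0.0000 + 0.4625·25.1538] = 10.7719
Node d (S = 65): V_d = 1/1.08·[0.5375·25.1538 + 0.4625·68.8611] = 42.0078
Node 0 (S = 100): V_0 = 1/1.08·[0.5375·10.7719 + 0.4625·42.0078] = 23.3505

23.35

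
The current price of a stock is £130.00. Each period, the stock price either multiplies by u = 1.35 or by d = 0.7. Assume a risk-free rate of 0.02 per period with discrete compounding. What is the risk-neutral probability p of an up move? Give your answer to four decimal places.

Risk-neutral probability p = (1 + 0.02 − 0.7)/(1.35 − 0.7) = 0.3200/0.6500 = 0.4923

p = 0.4923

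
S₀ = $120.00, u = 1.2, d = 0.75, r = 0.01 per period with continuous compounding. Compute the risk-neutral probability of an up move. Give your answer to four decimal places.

Risk-neutral probability p = (e^0.01 − 0.75)/(1.2 − 0.75) = 0.2601/0.4500 = 0.5779

p = 0.5779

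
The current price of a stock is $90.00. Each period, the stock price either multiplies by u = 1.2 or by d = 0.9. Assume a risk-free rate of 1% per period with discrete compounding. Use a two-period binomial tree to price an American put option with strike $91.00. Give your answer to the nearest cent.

Risk-neutral probability p = (1 + 0.01 − 0.9)/(1.2 − 0.9) = 0.1100/0.3000 = 0.3667
Terminal stock prices: S_uu = 129.6, S_ud = 97.2, S_dd = 72.9
Terminal payoffs (K − S): max(-38.6, 0) = 0, max(-6.2, 0) = 0, max(18.1, 0) = 18.1
Node u (S = 108): continuation = 1/1.01·[0.3667·0.0000 + 0.6333·0.0000] = 0.0000; exercise value = 0.0000 ≤ continuation, so V_u = 0.0000
Node d (S = 81): continuation = 1/1.01·[0.3667·0.0000 + 0.6333·18.1000] = 11.3498; exercise value = 10.0000 ≤ continuation, so V_d = 11.3498
Node 0 (S = 90): continuation = 1/1.01·[0.3667·0.0000 + 0.6333·11.3498] = 7.1171; exercise value = 1.0000 ≤ continuation, so V_0 = 7.1171

$7.12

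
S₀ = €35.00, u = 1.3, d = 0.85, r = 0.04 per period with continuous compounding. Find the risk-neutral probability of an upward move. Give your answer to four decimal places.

p = 0.4240

Risk-neutral probability p = (e^0.04 − 0.85)/(1.3 − 0.85) = 0.1908/0.4500 = 0.4240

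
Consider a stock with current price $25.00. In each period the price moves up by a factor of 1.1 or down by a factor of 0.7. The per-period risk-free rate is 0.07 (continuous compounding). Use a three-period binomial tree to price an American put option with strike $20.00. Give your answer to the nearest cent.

$0.20

Risk-neutral probability p = (e^0.07 − 0.7)/(1.1 − 0.7) = 0.3725/0.4000 = 0.9313
Terminal stock prices: S_uuu = 33.28, S_uud = 21.18, S_udd = 13.47, S_ddd = 8.575
Terminal payoffs (K − S): max(-13.28, 0) = 0, max(-1.175, 0) = 0, max(6.525, 0) = 6.525, max(11.43, 0) = 11.43
Node uu (S = 30.25): continuation = e^(−0.07)·[0.9313·0.0000 + 0.0687·0.0000] = 0.0000; exercise value = 0.0000 ≤ continuation, so V_uu = 0.0000
Node ud (S = 19.25): continuation = e^(−0.07)·[0.9313·0.0000 + 0.0687·6.5250] = 0.4181; exercise value = 0.7500 > continuation, so V_ud = 0.7500 (exercise)
Node dd (S = 12.25): continuation = e^(−0.07)·[0.9313·6.5250 + 0.0687·11.4250] = 6.3979; exercise value = 7.7500 > continuation, so V_dd = 7.7500 (exercise)
Node u (S = 27.5): continuation = e^(−0.07)·[0.9313·0.0000 + 0.0687·0.7500] = 0.0481; exercise value = 0.0000 ≤ continuation, so V_u = 0.0481
Node d (S = 17.5): continuation = e^(−0.07)·[0.9313·0.7500 + 0.0687·7.7500] = 1.1479; exercise value = 2.5000 > continuation, so V_d = 2.5000 (exercise)
Node 0 (S = 25): continuation = e^(−0.07)·[0.9313·0.0481 + 0.0687·2.5000] = 0.2019; exercise value = 0.0000 ≤ continuation, so V_0 = 0.2019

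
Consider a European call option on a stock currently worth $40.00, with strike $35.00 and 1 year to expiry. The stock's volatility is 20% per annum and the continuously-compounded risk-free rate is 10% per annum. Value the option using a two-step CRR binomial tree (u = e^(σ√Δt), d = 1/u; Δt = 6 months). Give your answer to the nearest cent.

$8.88

CRR parameters: u = e^(σ√Δt) = e^(0.2·√0.5) = 1.1519, d = 1/u = 0.8681
Per-period rate: rΔt = 0.1·0.5 = 0.05, so R = e^0.05 = 1.0513
Risk-neutral probability p = (e^0.05 − 0.8681)/(1.1519 − 0.8681) = 0.1831/0.2838 = 0.6454
Terminal stock prices: S_uu = 53.08, S_ud = 40, S_dd = 30.15
Terminal payoffs (S − K): max(18.08, 0) = 18.08, max(5, 0) = 5, max(-4.854, 0) = 0
Node u (S = 46.08): V_u = e^(−0.05)·[0.6454·18.0759 + 0.3546·5.0000] = 12.7834
Node d (S = 34.72): V_d = e^(−0.05)·[0.6454·5.0000 + 0.3546·0.0000] = 3.0695
Node 0 (S = 40): V_0 = e^(−0.05)·[0.6454·12.7834 + 0.3546·3.0695] = 8.8831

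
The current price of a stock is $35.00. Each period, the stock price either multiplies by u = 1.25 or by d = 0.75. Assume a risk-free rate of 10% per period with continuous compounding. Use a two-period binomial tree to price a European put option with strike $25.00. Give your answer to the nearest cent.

Risk-neutral probability p = (e^0.1 − 0.75)/(1.25 − 0.75) = 0.3552/0.5000 = 0.7103
Terminal stock prices: S_uu = 54.69, S_ud = 32.81, S_dd = 19.69
Terminal payoffs (K − S): max(-29.69, 0) = 0, max(-7.812, 0) = 0, max(5.312, 0) = 5.312
Node u (S = 43.75): V_u = e^(−0.1)·[0.7103·0.0000 + 0.2897·0.0000] = 0.0000
Node d (S = 26.25): V_d = e^(−0.1)·[0.7103·0.0000 + 0.2897·5.3125] = 1.3924
Node 0 (S = 35): V_0 = e^(−0.1)·[0.7103·0.0000 + 0.2897·1.3924] = 0.3649

$0.36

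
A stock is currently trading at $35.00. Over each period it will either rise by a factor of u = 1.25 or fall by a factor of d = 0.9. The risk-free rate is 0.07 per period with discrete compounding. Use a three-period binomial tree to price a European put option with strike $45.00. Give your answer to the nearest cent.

$5.17

Risk-neutral probability p = (1 + 0.07 − 0.9)/(1.25 − 0.9) = 0.1700/0.3500 = 0.4857
Terminal stock prices: S_uuu = 68.36, S_uud = 49.22, S_udd = 35.44, S_ddd = 25.52
Terminal payoffs (K − S): max(-23.36, 0) = 0, max(-4.219, 0) = 0, max(9.562, 0) = 9.562, max(19.48, 0) = 19.48
Node uu (S = 54.69): V_uu = 1/1.07·[0.4857·0.0000 + 0.5143·0.0000] = 0.0000
Node ud (S = 39.38): V_ud = 1/1.07·[0.4857·0.0000 + 0.5143·9.5625] = 4.5961
Node dd (S = 28.35): V_dd = 1/1.07·[0.4857·9.5625 + 0.5143·19.4850] = 13.7061
Node u (S = 43.75): V_u = 1/1.07·[0.4857·0.0000 + 0.5143·4.5961] = 2.2091
Node d (S = 31.5): V_d = 1/1.07·[0.4857·4.5961 + 0.5143·13.7061] = 8.6741
Node 0 (S = 35): V_0 = 1/1.07·[0.4857·2.2091 + 0.5143·8.6741] = 5.1719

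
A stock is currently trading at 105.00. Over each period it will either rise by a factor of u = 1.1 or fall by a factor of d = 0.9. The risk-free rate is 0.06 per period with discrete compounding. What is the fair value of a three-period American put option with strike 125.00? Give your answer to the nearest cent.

Risk-neutral probability p = (1 + 0.06 − 0.9)/(1.1 − 0.9) = 0.1600/0.2000 = 0.8000
Terminal stock prices: S_uuu = 139.8, S_uud = 114.3, S_udd = 93.56, S_ddd = 76.55
Terminal payoffs (K − S): max(-14.76, 0) = 0, max(10.65, 0) = 10.65, max(31.44, 0) = 31.44, max(48.45, 0) = 48.45
Node uu (S = 127.1): continuation = 1/1.06·[0.8000·0.0000 + 0.2000·10.6550] = 2.0104; exercise value = 0.0000 ≤ continuation, so V_uu = 2.0104
Node ud (S = 104): continuation = 1/1.06·[0.8000·10.6550 + 0.2000·31.4450] = 13.9745; exercise value = 21.0500 > continuation, so V_ud = 21.0500 (exercise)
Node dd (S = 85.05): continuation = 1/1.06·[0.8000·31.4450 + 0.2000·48.4550] = 32.8745; exercise value = 39.9500 > continuation, so V_dd = 39.9500 (exercise)
Node u (S = 115.5): continuation = 1/1.06·[0.8000·2.0104 + 0.2000·21.0500] = 5.4890; exercise value = 9.5000 > continuation, so V_u = 9.5000 (exercise)
Node d (S = 94.5): continuation = 1/1.06·[0.8000·21.0500 + 0.2000·39.9500] = 23.4245; exercise value = 30.5000 > continuation, so V_d = 30.5000 (exercise)
Node 0 (S = 105): continuation = 1/1.06·[0.8000·9.5000 + 0.2000·30.5000] = 12.9245; exercise value = 20.0000 > continuation, so V_0 = 20.0000 (exercise)

20.00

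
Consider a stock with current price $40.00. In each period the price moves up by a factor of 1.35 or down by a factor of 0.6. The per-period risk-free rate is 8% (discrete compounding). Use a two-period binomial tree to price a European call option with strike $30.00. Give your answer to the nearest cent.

Risk-neutral probability p = (1 + 0.08 − 0.6)/(1.35 − 0.6) = 0.4800/0.7500 = 0.6400
Terminal stock prices: S_uu = 72.9, S_ud = 32.4, S_dd = 14.4
Terminal payoffs (S − K): max(42.9, 0) = 42.9, max(2.4, 0) = 2.4, max(-15.6, 0) = 0
Node u (S = 54): V_u = 1/1.08·[0.6400·42.9000 + 0.3600·2.4000] = 26.2222
Node d (S = 24): V_d = 1/1.08·[0.6400·2.4000 + 0.3600·0.0000] = 1.4222
Node 0 (S = 40): V_0 = 1/1.08·[0.6400·26.2222 + 0.3600·1.4222] = 16.0132

$16.01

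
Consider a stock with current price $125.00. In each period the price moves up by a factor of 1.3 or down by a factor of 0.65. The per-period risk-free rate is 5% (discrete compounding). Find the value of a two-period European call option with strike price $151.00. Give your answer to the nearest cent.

$20.70

Risk-neutral probability p = (1 + 0.05 − 0.65)/(1.3 − 0.65) = 0.4000/0.6500 = 0.6154
Terminal stock prices: S_uu = 211.3, S_ud = 105.6, S_dd = 52.81
Terminal payoffs (S − K): max(60.25, 0) = 60.25, max(-45.38, 0) = 0, max(-98.19, 0) = 0
Node u (S = 162.5): V_u = 1/1.05·[0.6154·60.2500 + 0.3846·0.0000] = 35.3114
Node d (S = 81.25): V_d = 1/1.05·[0.6154·0.0000 + 0.3846·0.0000] = 0.0000
Node 0 (S = 125): V_0 = 1/1.05·[0.6154·35.3114 + 0.3846·0.0000] = 20.6953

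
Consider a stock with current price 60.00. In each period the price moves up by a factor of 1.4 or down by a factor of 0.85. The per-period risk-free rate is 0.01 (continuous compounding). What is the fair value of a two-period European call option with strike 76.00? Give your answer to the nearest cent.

3.45

Risk-neutral probability p = (e^0.01 − 0.85)/(1.4 − 0.85) = 0.1601/0.5500 = 0.2910
Terminal stock prices: S_uu = 117.6, S_ud = 71.4, S_dd = 43.35
Terminal payoffs (S − K): max(41.6, 0) = 41.6, max(-4.6, 0) = 0, max(-32.65, 0) = 0
Node u (S = 84): V_u = e^(−0.01)·[0.2910·41.6000 + 0.7090·0.0000] = 11.9852
Node d (S = 51): V_d = e^(−0.01)·[0.2910·0.0000 + 0.7090·0.0000] = 0.0000
Node 0 (S = 60): V_0 = e^(−0.01)·[0.2910·11.9852 + 0.7090·0.0000] = 3.4530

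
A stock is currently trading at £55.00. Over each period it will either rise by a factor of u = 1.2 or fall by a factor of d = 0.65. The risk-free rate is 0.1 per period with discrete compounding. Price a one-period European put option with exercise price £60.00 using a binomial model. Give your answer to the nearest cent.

£4.01

Risk-neutral probability p = (1 + 0.1 − 0.65)/(1.2 − 0.65) = 0.4500/0.5500 = 0.8182
Terminal stock prices: S_u = 66, S_d = 35.75
Terminal payoffs (K − S): max(-6, 0) = 0, max(24.25, 0) = 24.25
Node 0 (S = 55): V_0 = 1/1.1·[0.8182·0.0000 + 0.1818·24.2500] = 4.0083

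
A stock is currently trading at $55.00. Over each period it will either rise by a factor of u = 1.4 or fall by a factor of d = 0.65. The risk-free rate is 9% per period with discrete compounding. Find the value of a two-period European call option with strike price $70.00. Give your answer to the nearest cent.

Risk-neutral probability p = (1 + 0.09 − 0.65)/(1.4 − 0.65) = 0.4400/0.7500 = 0.5867
Terminal stock prices: S_uu = 107.8, S_ud = 50.05, S_dd = 23.24
Terminal payoffs (S − K): max(37.8, 0) = 37.8, max(-19.95, 0) = 0, max(-46.76, 0) = 0
Node u (S = 77): V_u = 1/1.09·[0.5867·37.8000 + 0.4133·0.0000] = 20.3450
Node d (S = 35.75): V_d = 1/1.09·[0.5867·0.0000 + 0.4133·0.0000] = 0.0000
Node 0 (S = 55): V_0 = 1/1.09·[0.5867·20.3450 + 0.4133·0.0000] = 10.9502

$10.95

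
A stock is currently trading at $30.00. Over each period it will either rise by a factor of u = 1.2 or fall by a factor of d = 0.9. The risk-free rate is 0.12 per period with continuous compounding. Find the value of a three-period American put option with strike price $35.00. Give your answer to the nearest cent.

Risk-neutral probability p = (e^0.12 − 0.9)/(1.2 − 0.9) = 0.2275/0.3000 = 0.7583
Terminal stock prices: S_uuu = 51.84, S_uud = 38.88, S_udd = 29.16, S_ddd = 21.87
Terminal payoffs (K − S): max(-16.84, 0) = 0, max(-3.88, 0) = 0, max(5.84, 0) = 5.84, max(13.13, 0) = 13.13
Node uu (S = 43.2): continuation = e^(−0.12)·[0.7583·0.0000 + 0.2417·0.0000] = 0.0000; exercise value = 0.0000 ≤ continuation, so V_uu = 0.0000
Node ud (S = 32.4): continuation = e^(−0.12)·[0.7583·0.0000 + 0.2417·5.8400] = 1.2518; exercise value = 2.6000 > continuation, so V_ud = 2.6000 (exercise)
Node dd (S = 24.3): continuation = e^(−0.12)·[0.7583·5.8400 + 0.2417·13.1300] = 6.7422; exercise value = 10.7000 > continuation, so V_dd = 10.7000 (exercise)
Node u (S = 36): continuation = e^(−0.12)·[0.7583·0.0000 + 0.2417·2.6000] = 0.5573; exercise value = 0.0000 ≤ continuation, so V_u = 0.5573
Node d (S = 27): continuation = e^(−0.12)·[0.7583·2.6000 + 0.2417·10.7000] = 4.0422; exercise value = 8.0000 > continuation, so V_d = 8.0000 (exercise)
Node 0 (S = 30): continuation = e^(−0.12)·[0.7583·0.5573 + 0.2417·8.0000] = 2.0896; exercise value = 5.0000 > continuation, so V_0 = 5.0000 (exercise)

$5.00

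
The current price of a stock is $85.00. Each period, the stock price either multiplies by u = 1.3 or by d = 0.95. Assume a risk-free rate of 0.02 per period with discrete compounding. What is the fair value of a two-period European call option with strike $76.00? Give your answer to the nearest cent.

$11.95

Risk-neutral probability p = (1 + 0.02 − 0.95)/(1.3 − 0.95) = 0.0700/0.3500 = 0.2000
Terminal stock prices: S_uu = 143.7, S_ud = 105, S_dd = 76.71
Terminal payoffs (S − K): max(67.65, 0) = 67.65, max(28.97, 0) = 28.97, max(0.7125, 0) = 0.7125
Node u (S = 110.5): V_u = 1/1.02·[0.2000·67.6500 + 0.8000·28.9750] = 35.9902
Node d (S = 80.75): V_d = 1/1.02·[0.2000·28.9750 + 0.8000·0.7125] = 6.2402
Node 0 (S = 85): V_0 = 1/1.02·[0.2000·35.9902 + 0.8000·6.2402] = 11.9512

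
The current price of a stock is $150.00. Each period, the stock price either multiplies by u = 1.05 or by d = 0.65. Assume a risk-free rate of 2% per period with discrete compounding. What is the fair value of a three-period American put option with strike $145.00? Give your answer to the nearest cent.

Risk-neutral probability p = (1 + 0.02 − 0.65)/(1.05 − 0.65) = 0.3700/0.4000 = 0.9250
Terminal stock prices: S_uuu = 173.6, S_uud = 107.5, S_udd = 66.54, S_ddd = 41.19
Terminal payoffs (K − S): max(-28.64, 0) = 0, max(37.51, 0) = 37.51, max(78.46, 0) = 78.46, max(103.8, 0) = 103.8
Node uu (S = 165.4): continuation = 1/1.02·[0.9250·0.0000 + 0.0750·37.5062] = 2.7578; exercise value = 0.0000 ≤ continuation, so V_uu = 2.7578
Node ud (S = 102.4): continuation = 1/1.02·[0.9250·37.5062 + 0.0750·78.4562] = 39.7819; exercise value = 42.6250 > continuation, so V_ud = 42.6250 (exercise)
Node dd (S = 63.38): continuation = 1/1.02·[0.9250·78.4562 + 0.0750·103.8063] = 78.7819; exercise value = 81.6250 > continuation, so V_dd = 81.6250 (exercise)
Node u (S = 157.5): continuation = 1/1.02·[0.9250·2.7578 + 0.0750·42.6250] = 5.6351; exercise value = 0.0000 ≤ continuation, so V_u = 5.6351
Node d (S = 97.5): continuation = 1/1.02·[0.9250·42.6250 + 0.0750·81.6250] = 44.6569; exercise value = 47.5000 > continuation, so V_d = 47.5000 (exercise)
Node 0 (S = 150): continuation = 1/1.02·[0.9250·5.6351 + 0.0750·47.5000] = 8.6030; exercise value = 0.0000 ≤ continuation, so V_0 = 8.6030

$8.60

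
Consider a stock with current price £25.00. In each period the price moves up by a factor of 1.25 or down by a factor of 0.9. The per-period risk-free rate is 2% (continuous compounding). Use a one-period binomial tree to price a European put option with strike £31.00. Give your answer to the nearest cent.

Risk-neutral probability p = (e^0.02 − 0.9)/(1.25 − 0.9) = 0.1202/0.3500 = 0.3434
Terminal stock prices: S_u = 31.25, S_d = 22.5
Terminal payoffs (K − S): max(-0.25, 0) = 0, max(8.5, 0) = 8.5
Node 0 (S = 25): V_0 = e^(−0.02)·[0.3434·0.0000 + 0.6566·8.5000] = 5.4703

£5.47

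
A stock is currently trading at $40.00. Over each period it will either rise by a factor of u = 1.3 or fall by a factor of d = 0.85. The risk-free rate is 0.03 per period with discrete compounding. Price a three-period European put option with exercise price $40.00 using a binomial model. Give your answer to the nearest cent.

Risk-neutral probability p = (1 + 0.03 − 0.85)/(1.3 − 0.85) = 0.1800/0.4500 = 0.4000
Terminal stock prices: S_uuu = 87.88, S_uud = 57.46, S_udd = 37.57, S_ddd = 24.56
Terminal payoffs (K − S): max(-47.88, 0) = 0, max(-17.46, 0) = 0, max(2.43, 0) = 2.43, max(15.44, 0) = 15.44
Node uu (S = 67.6): V_uu = 1/1.03·[0.4000·0.0000 + 0.6000·0.0000] = 0.0000
Node ud (S = 44.2): V_ud = 1/1.03·[0.4000·0.0000 + 0.6000·2.4300] = 1.4155
Node dd (S = 28.9): V_dd = 1/1.03·[0.4000·2.4300 + 0.6000·15.4350] = 9.9350
Node u (S = 52): V_u = 1/1.03·[0.4000·0.0000 + 0.6000·1.4155] = 0.8246
Node d (S = 34): V_d = 1/1.03·[0.4000·1.4155 + 0.6000·9.9350] = 6.3371
Node 0 (S = 40): V_0 = 1/1.03·[0.4000·0.8246 + 0.6000·6.3371] = 4.0117

$4.01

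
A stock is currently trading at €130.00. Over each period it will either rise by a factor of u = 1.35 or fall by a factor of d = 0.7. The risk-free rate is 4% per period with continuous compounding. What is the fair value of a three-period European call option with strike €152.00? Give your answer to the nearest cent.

€26.28

Risk-neutral probability p = (e^0.04 − 0.7)/(1.35 − 0.7) = 0.3408/0.6500 = 0.5243
Terminal stock prices: S_uuu = 319.8, S_uud = 165.8, S_udd = 85.99, S_ddd = 44.59
Terminal payoffs (S − K): max(167.8, 0) = 167.8, max(13.85, 0) = 13.85, max(-66.01, 0) = 0, max(-107.4, 0) = 0
Node uu (S = 236.9): V_uu = e^(−0.04)·[0.5243·167.8488 + 0.4757·13.8475] = 90.8850
Node ud (S = 122.8): V_ud = e^(−0.04)·[0.5243·13.8475 + 0.4757·0.0000] = 6.9759
Node dd (S = 63.7): V_dd = e^(−0.04)·[0.5243·0.0000 + 0.4757·0.0000] = 0.0000
Node u (S = 175.5): V_u = e^(−0.04)·[0.5243·90.8850 + 0.4757·6.9759] = 48.9729
Node d (S = 91): V_d = e^(−0.04)·[0.5243·6.9759 + 0.4757·0.0000] = 3.5142
Node 0 (S = 130): V_0 = e^(−0.04)·[0.5243·48.9729 + 0.4757·3.5142] = 26.2769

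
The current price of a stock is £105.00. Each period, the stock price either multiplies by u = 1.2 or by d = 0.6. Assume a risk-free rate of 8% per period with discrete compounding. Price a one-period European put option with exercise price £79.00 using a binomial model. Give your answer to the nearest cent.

£2.96

Risk-neutral probability p = (1 + 0.08 − 0.6)/(1.2 − 0.6) = 0.4800/0.6000 = 0.8000
Terminal stock prices: S_u = 126, S_d = 63
Terminal payoffs (K − S): max(-47, 0) = 0, max(16, 0) = 16
Node 0 (S = 105): V_0 = 1/1.08·[0.8000·0.0000 + 0.2000·16.0000] = 2.9630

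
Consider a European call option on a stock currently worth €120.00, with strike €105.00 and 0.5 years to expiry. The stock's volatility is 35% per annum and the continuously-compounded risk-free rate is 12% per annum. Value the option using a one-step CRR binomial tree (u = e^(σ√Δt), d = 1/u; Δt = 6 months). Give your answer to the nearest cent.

CRR parameters: u = e^(σ√Δt) = e^(0.35·√0.5) = 1.2808, d = 1/u = 0.7808
Per-period rate: rΔt = 0.12·0.5 = 0.06, so R = e^0.06 = 1.0618
Risk-neutral probability p = (e^0.06 − 0.7808)/(1.2808 − 0.7808) = 0.2811/0.5000 = 0.5621
Terminal stock prices: S_u = 153.7, S_d = 93.69
Terminal payoffs (S − K): max(48.7, 0) = 48.7, max(-11.31, 0) = 0
Node 0 (S = 120): V_0 = e^(−0.06)·[0.5621·48.6964 + 0.4379·0.0000] = 25.7784

€25.78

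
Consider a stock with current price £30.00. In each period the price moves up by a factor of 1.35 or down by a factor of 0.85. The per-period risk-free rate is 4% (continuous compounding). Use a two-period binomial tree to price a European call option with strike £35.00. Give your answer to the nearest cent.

£2.65

Risk-neutral probability p = (e^0.04 − 0.85)/(1.35 − 0.85) = 0.1908/0.5000 = 0.3816
Terminal stock prices: S_uu = 54.68, S_ud = 34.42, S_dd = 21.67
Terminal payoffs (S − K): max(19.68, 0) = 19.68, max(-0.575, 0) = 0, max(-13.33, 0) = 0
Node u (S = 40.5): V_u = e^(−0.04)·[0.3816·19.6750 + 0.6184·0.0000] = 7.2140
Node d (S = 25.5): V_d = e^(−0.04)·[0.3816·0.0000 + 0.6184·0.0000] = 0.0000
Node 0 (S = 30): V_0 = e^(−0.04)·[0.3816·7.2140 + 0.6184·0.0000] = 2.6451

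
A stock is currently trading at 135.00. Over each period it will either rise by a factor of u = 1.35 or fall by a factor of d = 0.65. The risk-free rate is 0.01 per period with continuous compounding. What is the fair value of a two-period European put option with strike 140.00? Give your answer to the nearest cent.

Risk-neutral probability p = (e^0.01 − 0.65)/(1.35 − 0.65) = 0.3601/0.7000 = 0.5144
Terminal stock prices: S_uu = 246, S_ud = 118.5, S_dd = 57.04
Terminal payoffs (K − S): max(-106, 0) = 0, max(21.54, 0) = 21.54, max(82.96, 0) = 82.96
Node u (S = 182.2): V_u = e^(−0.01)·[0.5144·0.0000 + 0.4856·21.5375] = 10.3555
Node d (S = 87.75): V_d = e^(−0.01)·[0.5144·21.5375 + 0.4856·82.9625] = 50.8570
Node 0 (S = 135): V_0 = e^(−0.01)·[0.5144·10.3555 + 0.4856·50.8570] = 29.7260

29.73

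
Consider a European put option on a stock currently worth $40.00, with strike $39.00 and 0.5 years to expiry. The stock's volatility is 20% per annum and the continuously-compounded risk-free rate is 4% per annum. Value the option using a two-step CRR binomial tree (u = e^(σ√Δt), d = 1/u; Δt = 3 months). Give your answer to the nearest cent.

CRR parameters: u = e^(σ√Δt) = e^(0.2·√0.25) = 1.1052, d = 1/u = 0.9048
Per-period rate: rΔt = 0.04·0.25 = 0.01, so R = e^0.01 = 1.0101
Risk-neutral probability p = (e^0.01 − 0.9048)/(1.1052 − 0.9048) = 0.1052/0.2003 = 0.5252
Terminal stock prices: S_uu = 48.86, S_ud = 40, S_dd = 32.75
Terminal payoffs (K − S): max(-9.856, 0) = 0, max(-1, 0) = 0, max(6.251, 0) = 6.251
Node u (S = 44.21): V_u = e^(−0.01)·[0.5252·0.0000 + 0.4748·0.0000] = 0.0000
Node d (S = 36.19): V_d = e^(−0.01)·[0.5252·0.0000 + 0.4748·6.2508] = 2.9384
Node 0 (S = 40): V_0 = e^(−0.01)·[0.5252·0.0000 + 0.4748·2.9384] = 1.3813

$1.38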